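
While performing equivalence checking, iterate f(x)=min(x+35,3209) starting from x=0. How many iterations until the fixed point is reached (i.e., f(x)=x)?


Step 1: x=0, cap=3209, increment=35
Step 2: x grows by 35 each step until capped at 3209; fixed point is x=3209
Step 3: iterations = ceil(3209/35) = 92

92


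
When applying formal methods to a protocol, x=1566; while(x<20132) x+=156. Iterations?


Step 1: x goes from 1566 toward 20132 by 156; the body runs while x<20132, so iterations = ceil((bound-start)/step)
Step 2: Distance=18566
Step 3: ceil(18566/156)=120

120


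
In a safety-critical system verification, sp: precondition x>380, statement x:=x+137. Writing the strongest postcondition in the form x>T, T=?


Formula: sp(P, x:=E) = exists old_x. (x = E[old_x/x]) AND P[old_x/x] (old_x is the value of x before the assignment; eliminate old_x by solving x = E[old_x/x] for old_x)
Step 1: Precondition P: x>380, i.e. old_x > 380
Step 2: Assignment gives x = old_x + 137, so old_x = x - 137
Step 3: Substitute into P: x - 137 > 380
Step 4: Simplify: x > 380+137 = 517

517


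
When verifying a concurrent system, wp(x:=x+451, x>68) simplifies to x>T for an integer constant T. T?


Formula: wp(x:=E, P) = P[E/x] (substitute E for x in postcondition)
Step 1: Postcondition: x>68
Step 2: Substitute x+451 for x: x+451>68
Step 3: Solve for x: x > 68-451 = -383

-383


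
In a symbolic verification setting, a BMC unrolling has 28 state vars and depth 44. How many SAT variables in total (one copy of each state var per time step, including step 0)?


BMC unrolls to depth k, creating one copy of each state var for steps 0..k.
Step count = 44 + 1 = 45 (steps 0 through 44)
Vars per step = 28
Total = 28 * 45 = 1260

1260


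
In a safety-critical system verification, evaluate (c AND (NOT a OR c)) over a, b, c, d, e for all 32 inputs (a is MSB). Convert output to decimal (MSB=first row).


Formula: (c AND (NOT a OR c)) over a, b, c, d, e (32 rows)
Evaluate each row (bits = a,b,c,d,e, MSB first):
  row 0 [00000]: (0 AND (NOT 0 OR 0)) -> 0
  row 1 [00001]: (0 AND (NOT 0 OR 0)) -> 0
  row 2 [00010]: (0 AND (NOT 0 OR 0)) -> 0
  row 3 [00011]: (0 AND (NOT 0 OR 0)) -> 0
  row 4 [00100]: (1 AND (NOT 0 OR 1)) -> 1
  row 5 [00101]: (1 AND (NOT 0 OR 1)) -> 1
  row 6 [00110]: (1 AND (NOT 0 OR 1)) -> 1
  row 7 [00111]: (1 AND (NOT 0 OR 1)) -> 1
  row 8 [01000]: (0 AND (NOT 0 OR 0)) -> 0
  row 9 [01001]: (0 AND (NOT 0 OR 0)) -> 0
  row 10 [01010]: (0 AND (NOT 0 OR 0)) -> 0
  row 11 [01011]: (0 AND (NOT 0 OR 0)) -> 0
  row 12 [01100]: (1 AND (NOT 0 OR 1)) -> 1
  row 13 [01101]: (1 AND (NOT 0 OR 1)) -> 1
  row 14 [01110]: (1 AND (NOT 0 OR 1)) -> 1
  row 15 [01111]: (1 AND (NOT 0 OR 1)) -> 1
  row 16 [10000]: (0 AND (NOT 1 OR 0)) -> 0
  row 17 [10001]: (0 AND (NOT 1 OR 0)) -> 0
  row 18 [10010]: (0 AND (NOT 1 OR 0)) -> 0
  row 19 [10011]: (0 AND (NOT 1 OR 0)) -> 0
  row 20 [10100]: (1 AND (NOT 1 OR 1)) -> 1
  row 21 [10101]: (1 AND (NOT 1 OR 1)) -> 1
  row 22 [10110]: (1 AND (NOT 1 OR 1)) -> 1
  row 23 [10111]: (1 AND (NOT 1 OR 1)) -> 1
  row 24 [11000]: (0 AND (NOT 1 OR 0)) -> 0
  row 25 [11001]: (0 AND (NOT 1 OR 0)) -> 0
  row 26 [11010]: (0 AND (NOT 1 OR 0)) -> 0
  row 27 [11011]: (0 AND (NOT 1 OR 0)) -> 0
  row 28 [11100]: (1 AND (NOT 1 OR 1)) -> 1
  row 29 [11101]: (1 AND (NOT 1 OR 1)) -> 1
  row 30 [11110]: (1 AND (NOT 1 OR 1)) -> 1
  row 31 [11111]: (1 AND (NOT 1 OR 1)) -> 1
Full result column, 4 rows per line (a,b,c fixed per line; d,e runs 00..11 left to right):
  rows 0-3 [a,b,c=000]: 0000  = hex 0
  rows 4-7 [a,b,c=001]: 1111  = hex F
  rows 8-11 [a,b,c=010]: 0000  = hex 0
  rows 12-15 [a,b,c=011]: 1111  = hex F
  rows 16-19 [a,b,c=100]: 0000  = hex 0
  rows 20-23 [a,b,c=101]: 1111  = hex F
  rows 24-27 [a,b,c=110]: 0000  = hex 0
  rows 28-31 [a,b,c=111]: 1111  = hex F
Output column (row 0 .. row 31) = 00001111000011110000111100001111
Output column grouped in 4s = 0000 1111 0000 1111 0000 1111 0000 1111 = 0x0F0F0F0F
Convert to decimal digit by digit (value = value*16 + digit):
  0 -> 0
  0*16 + 15 (F) = 15
  15*16 + 0 = 240
  240*16 + 15 (F) = 3855
  3855*16 + 0 = 61680
  61680*16 + 15 (F) = 986895
  986895*16 + 0 = 15790320
  15790320*16 + 15 (F) = 252645135
Decimal = 252645135

252645135


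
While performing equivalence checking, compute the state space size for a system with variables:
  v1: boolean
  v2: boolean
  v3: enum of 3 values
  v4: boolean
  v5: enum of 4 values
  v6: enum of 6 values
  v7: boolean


State space = product of domain sizes of all variables.
Domain sizes:
  v1 (boolean): 2
  v2 (boolean): 2
  v3 (enum of 3 values): 3
  v4 (boolean): 2
  v5 (enum of 4 values): 4
  v6 (enum of 6 values): 6
  v7 (boolean): 2
Product = 2 * 2 * 3 * 2 * 4 * 6 * 2 = 1152

1152


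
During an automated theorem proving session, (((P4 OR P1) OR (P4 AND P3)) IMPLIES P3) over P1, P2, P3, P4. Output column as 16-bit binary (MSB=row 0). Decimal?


Formula: (((P4 OR P1) OR (P4 AND P3)) IMPLIES P3) over P1, P2, P3, P4 (16 rows)
Evaluate each row (bits = P1,P2,P3,P4, MSB first):
  row 0 [0000]: (((0 OR 0) OR (0 AND 0)) IMPLIES 0) -> 1
  row 1 [0001]: (((1 OR 0) OR (1 AND 0)) IMPLIES 0) -> 0
  row 2 [0010]: (((0 OR 0) OR (0 AND 1)) IMPLIES 1) -> 1
  row 3 [0011]: (((1 OR 0) OR (1 AND 1)) IMPLIES 1) -> 1
  row 4 [0100]: (((0 OR 0) OR (0 AND 0)) IMPLIES 0) -> 1
  row 5 [0101]: (((1 OR 0) OR (1 AND 0)) IMPLIES 0) -> 0
  row 6 [0110]: (((0 OR 0) OR (0 AND 1)) IMPLIES 1) -> 1
  row 7 [0111]: (((1 OR 0) OR (1 AND 1)) IMPLIES 1) -> 1
  row 8 [1000]: (((0 OR 1) OR (0 AND 0)) IMPLIES 0) -> 0
  row 9 [1001]: (((1 OR 1) OR (1 AND 0)) IMPLIES 0) -> 0
  row 10 [1010]: (((0 OR 1) OR (0 AND 1)) IMPLIES 1) -> 1
  row 11 [1011]: (((1 OR 1) OR (1 AND 1)) IMPLIES 1) -> 1
  row 12 [1100]: (((0 OR 1) OR (0 AND 0)) IMPLIES 0) -> 0
  row 13 [1101]: (((1 OR 1) OR (1 AND 0)) IMPLIES 0) -> 0
  row 14 [1110]: (((0 OR 1) OR (0 AND 1)) IMPLIES 1) -> 1
  row 15 [1111]: (((1 OR 1) OR (1 AND 1)) IMPLIES 1) -> 1
Full result column, 4 rows per line (P1,P2 fixed per line; P3,P4 runs 00..11 left to right):
  rows 0-3 [P1,P2=00]: 1011  = hex B
  rows 4-7 [P1,P2=01]: 1011  = hex B
  rows 8-11 [P1,P2=10]: 0011  = hex 3
  rows 12-15 [P1,P2=11]: 0011  = hex 3
Output column (row 0 .. row 15) = 1011101100110011
Output column grouped in 4s = 1011 1011 0011 0011 = 0xBB33
Convert to decimal digit by digit (value = value*16 + digit):
  B -> 11
  11*16 + 11 (B) = 187
  187*16 + 3 = 2995
  2995*16 + 3 = 47923
Decimal = 47923

47923


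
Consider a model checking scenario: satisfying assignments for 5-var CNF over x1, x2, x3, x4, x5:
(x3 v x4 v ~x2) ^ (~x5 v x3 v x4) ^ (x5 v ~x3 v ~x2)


CNF with 3 clauses over 5 vars (32 assignments).
An assignment satisfies CNF iff every clause has >=1 true literal.
Check each row (bits = x1,x2,x3,x4,x5; clause T/F shown):
  row 0 [00000]: clauses=TTT -> 1
  row 1 [00001]: clauses=TFT -> 0
  row 2 [00010]: clauses=TTT -> 1
  row 3 [00011]: clauses=TTT -> 1
  row 4 [00100]: clauses=TTT -> 1
  row 5 [00101]: clauses=TTT -> 1
  row 6 [00110]: clauses=TTT -> 1
  row 7 [00111]: clauses=TTT -> 1
  row 8 [01000]: clauses=FTT -> 0
  row 9 [01001]: clauses=FFT -> 0
  row 10 [01010]: clauses=TTT -> 1
  row 11 [01011]: clauses=TTT -> 1
  row 12 [01100]: clauses=TTF -> 0
  row 13 [01101]: clauses=TTT -> 1
  row 14 [01110]: clauses=TTF -> 0
  row 15 [01111]: clauses=TTT -> 1
  row 16 [10000]: clauses=TTT -> 1
  row 17 [10001]: clauses=TFT -> 0
  row 18 [10010]: clauses=TTT -> 1
  row 19 [10011]: clauses=TTT -> 1
  row 20 [10100]: clauses=TTT -> 1
  row 21 [10101]: clauses=TTT -> 1
  row 22 [10110]: clauses=TTT -> 1
  row 23 [10111]: clauses=TTT -> 1
  row 24 [11000]: clauses=FTT -> 0
  row 25 [11001]: clauses=FFT -> 0
  row 26 [11010]: clauses=TTT -> 1
  row 27 [11011]: clauses=TTT -> 1
  row 28 [11100]: clauses=TTF -> 0
  row 29 [11101]: clauses=TTT -> 1
  row 30 [11110]: clauses=TTF -> 0
  row 31 [11111]: clauses=TTT -> 1
Full result column, 8 rows per line (x1,x2 fixed per line; x3,x4,x5 runs 000..111 left to right):
  rows 0-7 [x1,x2=00]: 10111111  (ones: 7)
  rows 8-15 [x1,x2=01]: 00110101  (ones: 4)
  rows 16-23 [x1,x2=10]: 10111111  (ones: 7)
  rows 24-31 [x1,x2=11]: 00110101  (ones: 4)
Satisfying assignments = 7+4+7+4 = 22

22


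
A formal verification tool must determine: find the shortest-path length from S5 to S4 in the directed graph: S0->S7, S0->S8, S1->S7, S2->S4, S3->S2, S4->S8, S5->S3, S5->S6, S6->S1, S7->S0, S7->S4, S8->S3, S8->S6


BFS layer-by-layer from S5:
  dist 0: {S5}
  dist 1: {S3, S6}
  dist 2: {S1, S2}
  dist 3: {S4, S7}
  -> S4 reached at distance 3
Shortest path length = 3

3


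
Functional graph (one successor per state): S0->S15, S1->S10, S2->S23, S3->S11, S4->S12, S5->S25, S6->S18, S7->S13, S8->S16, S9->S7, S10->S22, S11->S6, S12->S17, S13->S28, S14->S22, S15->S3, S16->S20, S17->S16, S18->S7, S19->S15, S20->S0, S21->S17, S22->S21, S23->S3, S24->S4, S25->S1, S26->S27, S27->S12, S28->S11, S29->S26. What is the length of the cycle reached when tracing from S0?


Trace from S0 until a state repeats:
  S0 -> S15 -> S3 -> S11 -> S6 -> S18 -> S7 -> S13 -> S28 -> S11
S11 first seen at step 3, revisited at step 9.
Cycle length = 9 - 3 = 6

6


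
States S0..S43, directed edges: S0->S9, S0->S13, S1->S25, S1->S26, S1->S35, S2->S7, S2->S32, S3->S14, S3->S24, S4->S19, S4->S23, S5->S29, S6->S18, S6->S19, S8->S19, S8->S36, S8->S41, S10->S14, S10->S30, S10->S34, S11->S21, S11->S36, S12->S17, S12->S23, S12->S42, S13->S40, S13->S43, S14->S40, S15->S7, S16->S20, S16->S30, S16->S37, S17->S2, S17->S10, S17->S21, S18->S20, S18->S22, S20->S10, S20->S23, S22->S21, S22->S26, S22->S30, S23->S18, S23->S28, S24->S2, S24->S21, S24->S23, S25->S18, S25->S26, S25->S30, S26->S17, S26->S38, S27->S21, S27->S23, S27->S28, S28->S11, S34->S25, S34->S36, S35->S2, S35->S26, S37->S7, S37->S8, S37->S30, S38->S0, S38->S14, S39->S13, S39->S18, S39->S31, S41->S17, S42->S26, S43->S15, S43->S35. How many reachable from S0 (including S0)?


BFS from S0:
  layer 0: {S0}
  layer 1: {S9, S13}
  layer 2: {S40, S43}
  layer 3: {S15, S35}
  layer 4: {S2, S7, S26}
  layer 5: {S17, S32, S38}
  layer 6: {S10, S14, S21}
  layer 7: {S30, S34}
  layer 8: {S25, S36}
  layer 9: {S18}
  layer 10: {S20, S22}
  layer 11: {S23}
  layer 12: {S28}
  layer 13: {S11}
Reachable set: {S0, S2, S7, S9, S10, S11, S13, S14, S15, S17, S18, S20, S21, S22, S23, S25, S26, S28, S30, S32, S34, S35, S36, S38, S40, S43}
Count = 26

26


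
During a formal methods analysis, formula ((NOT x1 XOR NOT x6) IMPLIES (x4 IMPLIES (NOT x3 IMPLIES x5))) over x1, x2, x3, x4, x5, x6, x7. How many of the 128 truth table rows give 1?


Formula: ((NOT x1 XOR NOT x6) IMPLIES (x4 IMPLIES (NOT x3 IMPLIES x5))) over 7 vars (128 rows)
Evaluate each row (x1, x2, x3, x4, x5, x6, x7 as bits, MSB first):
  row 0 [0000000]: ((NOT 0 XOR NOT 0) IMPLIES (0 IMPLIES (NOT 0 IMPLIES 0))) -> 1
  row 1 [0000001]: ((NOT 0 XOR NOT 0) IMPLIES (0 IMPLIES (NOT 0 IMPLIES 0))) -> 1
  row 2 [0000010]: ((NOT 0 XOR NOT 1) IMPLIES (0 IMPLIES (NOT 0 IMPLIES 0))) -> 1
  row 3 [0000011]: ((NOT 0 XOR NOT 1) IMPLIES (0 IMPLIES (NOT 0 IMPLIES 0))) -> 1
  row 4 [0000100]: ((NOT 0 XOR NOT 0) IMPLIES (0 IMPLIES (NOT 0 IMPLIES 1))) -> 1
  (every remaining row is evaluated the same way; all 128 results are listed next)
Full result column, 8 rows per line (x1,x2,x3,x4 fixed per line; x5,x6,x7 runs 000..111 left to right):
  rows 0-7 [x1,x2,x3,x4=0000]: 11111111  (ones: 8)
  rows 8-15 [x1,x2,x3,x4=0001]: 11001111  (ones: 6)
  rows 16-23 [x1,x2,x3,x4=0010]: 11111111  (ones: 8)
  rows 24-31 [x1,x2,x3,x4=0011]: 11111111  (ones: 8)
  rows 32-39 [x1,x2,x3,x4=0100]: 11111111  (ones: 8)
  rows 40-47 [x1,x2,x3,x4=0101]: 11001111  (ones: 6)
  rows 48-55 [x1,x2,x3,x4=0110]: 11111111  (ones: 8)
  rows 56-63 [x1,x2,x3,x4=0111]: 11111111  (ones: 8)
  rows 64-71 [x1,x2,x3,x4=1000]: 11111111  (ones: 8)
  rows 72-79 [x1,x2,x3,x4=1001]: 00111111  (ones: 6)
  rows 80-87 [x1,x2,x3,x4=1010]: 11111111  (ones: 8)
  rows 88-95 [x1,x2,x3,x4=1011]: 11111111  (ones: 8)
  rows 96-103 [x1,x2,x3,x4=1100]: 11111111  (ones: 8)
  rows 104-111 [x1,x2,x3,x4=1101]: 00111111  (ones: 6)
  rows 112-119 [x1,x2,x3,x4=1110]: 11111111  (ones: 8)
  rows 120-127 [x1,x2,x3,x4=1111]: 11111111  (ones: 8)
Count of 1-rows = 8+6+8+8+8+6+8+8+8+6+8+8+8+6+8+8 = 120

120


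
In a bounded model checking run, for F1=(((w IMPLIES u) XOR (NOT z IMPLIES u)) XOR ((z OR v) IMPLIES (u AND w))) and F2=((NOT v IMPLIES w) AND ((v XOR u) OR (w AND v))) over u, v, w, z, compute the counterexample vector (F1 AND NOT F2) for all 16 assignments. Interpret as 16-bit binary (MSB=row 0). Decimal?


F1 = (((w IMPLIES u) XOR (NOT z IMPLIES u)) XOR ((z OR v) IMPLIES (u AND w)))
F2 = ((NOT v IMPLIES w) AND ((v XOR u) OR (w AND v)))
Counterexample to F1=>F2 is where F1=1 and F2=0.
Evaluate each row (bits = u,v,w,z, MSB first):
  row 0 [0000]: F1=0 F2=0 -> F1&~F2 -> 0
  row 1 [0001]: F1=0 F2=0 -> F1&~F2 -> 0
  row 2 [0010]: F1=1 F2=0 -> F1&~F2 -> 1
  row 3 [0011]: F1=1 F2=0 -> F1&~F2 -> 1
  row 4 [0100]: F1=1 F2=1 -> F1&~F2 -> 0
  row 5 [0101]: F1=0 F2=1 -> F1&~F2 -> 0
  row 6 [0110]: F1=0 F2=1 -> F1&~F2 -> 0
  row 7 [0111]: F1=1 F2=1 -> F1&~F2 -> 0
  row 8 [1000]: F1=1 F2=0 -> F1&~F2 -> 1
  row 9 [1001]: F1=0 F2=0 -> F1&~F2 -> 0
  row 10 [1010]: F1=1 F2=1 -> F1&~F2 -> 0
  row 11 [1011]: F1=1 F2=1 -> F1&~F2 -> 0
  row 12 [1100]: F1=0 F2=0 -> F1&~F2 -> 0
  row 13 [1101]: F1=0 F2=0 -> F1&~F2 -> 0
  row 14 [1110]: F1=1 F2=1 -> F1&~F2 -> 0
  row 15 [1111]: F1=1 F2=1 -> F1&~F2 -> 0
Full result column, 4 rows per line (u,v fixed per line; w,z runs 00..11 left to right):
  rows 0-3 [u,v=00]: 0011  = hex 3
  rows 4-7 [u,v=01]: 0000  = hex 0
  rows 8-11 [u,v=10]: 1000  = hex 8
  rows 12-15 [u,v=11]: 0000  = hex 0
Counterexample vector (row 0 .. row 15) = 0011000010000000
Output column grouped in 4s = 0011 0000 1000 0000 = 0x3080
Convert to decimal digit by digit (value = value*16 + digit):
  3 -> 3
  3*16 + 0 = 48
  48*16 + 8 = 776
  776*16 + 0 = 12416
Decimal = 12416

12416


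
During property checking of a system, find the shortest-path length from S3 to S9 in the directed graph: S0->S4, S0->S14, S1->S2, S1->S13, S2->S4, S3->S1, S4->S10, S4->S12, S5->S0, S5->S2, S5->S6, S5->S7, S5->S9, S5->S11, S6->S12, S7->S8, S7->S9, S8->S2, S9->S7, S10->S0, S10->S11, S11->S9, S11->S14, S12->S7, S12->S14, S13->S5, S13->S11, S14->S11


BFS layer-by-layer from S3:
  dist 0: {S3}
  dist 1: {S1}
  dist 2: {S2, S13}
  dist 3: {S4, S5, S11}
  dist 4: {S0, S6, S7, S9, S10, S12, S14}
  -> S9 reached at distance 4
Shortest path length = 4

4


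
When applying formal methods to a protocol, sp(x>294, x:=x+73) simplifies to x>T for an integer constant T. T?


Formula: sp(P, x:=E) = exists old_x. (x = E[old_x/x]) AND P[old_x/x] (old_x is the value of x before the assignment; eliminate old_x by solving x = E[old_x/x] for old_x)
Step 1: Precondition P: x>294, i.e. old_x > 294
Step 2: Assignment gives x = old_x + 73, so old_x = x - 73
Step 3: Substitute into P: x - 73 > 294
Step 4: Simplify: x > 294+73 = 367

367


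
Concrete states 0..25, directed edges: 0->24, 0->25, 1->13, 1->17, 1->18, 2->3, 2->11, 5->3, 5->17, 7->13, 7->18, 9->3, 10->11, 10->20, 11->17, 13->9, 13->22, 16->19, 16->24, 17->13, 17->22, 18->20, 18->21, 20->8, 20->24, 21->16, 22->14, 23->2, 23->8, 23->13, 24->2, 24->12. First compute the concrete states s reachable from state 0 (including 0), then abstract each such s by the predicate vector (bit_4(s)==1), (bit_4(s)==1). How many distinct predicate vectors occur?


BFS from 0:
Concrete reachable: {0, 2, 3, 9, 11, 12, 13, 14, 17, 22, 24, 25}
Abstract via predicates (bit_4(s)==1), (bit_4(s)==1):
  (0,0) <- {0, 2, 3, 9, 11, 12, 13, 14}
  (1,1) <- {17, 22, 24, 25}
Distinct abstract states = 2

2


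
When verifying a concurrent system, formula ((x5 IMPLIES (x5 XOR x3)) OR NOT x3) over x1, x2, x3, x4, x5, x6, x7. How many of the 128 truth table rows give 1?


Formula: ((x5 IMPLIES (x5 XOR x3)) OR NOT x3) over 7 vars (128 rows)
Evaluate each row (x1, x2, x3, x4, x5, x6, x7 as bits, MSB first):
  row 0 [0000000]: ((0 IMPLIES (0 XOR 0)) OR NOT 0) -> 1
  row 1 [0000001]: ((0 IMPLIES (0 XOR 0)) OR NOT 0) -> 1
  row 2 [0000010]: ((0 IMPLIES (0 XOR 0)) OR NOT 0) -> 1
  row 3 [0000011]: ((0 IMPLIES (0 XOR 0)) OR NOT 0) -> 1
  row 4 [0000100]: ((1 IMPLIES (1 XOR 0)) OR NOT 0) -> 1
  (every remaining row is evaluated the same way; all 128 results are listed next)
Full result column, 8 rows per line (x1,x2,x3,x4 fixed per line; x5,x6,x7 runs 000..111 left to right):
  rows 0-7 [x1,x2,x3,x4=0000]: 11111111  (ones: 8)
  rows 8-15 [x1,x2,x3,x4=0001]: 11111111  (ones: 8)
  rows 16-23 [x1,x2,x3,x4=0010]: 11110000  (ones: 4)
  rows 24-31 [x1,x2,x3,x4=0011]: 11110000  (ones: 4)
  rows 32-39 [x1,x2,x3,x4=0100]: 11111111  (ones: 8)
  rows 40-47 [x1,x2,x3,x4=0101]: 11111111  (ones: 8)
  rows 48-55 [x1,x2,x3,x4=0110]: 11110000  (ones: 4)
  rows 56-63 [x1,x2,x3,x4=0111]: 11110000  (ones: 4)
  rows 64-71 [x1,x2,x3,x4=1000]: 11111111  (ones: 8)
  rows 72-79 [x1,x2,x3,x4=1001]: 11111111  (ones: 8)
  rows 80-87 [x1,x2,x3,x4=1010]: 11110000  (ones: 4)
  rows 88-95 [x1,x2,x3,x4=1011]: 11110000  (ones: 4)
  rows 96-103 [x1,x2,x3,x4=1100]: 11111111  (ones: 8)
  rows 104-111 [x1,x2,x3,x4=1101]: 11111111  (ones: 8)
  rows 112-119 [x1,x2,x3,x4=1110]: 11110000  (ones: 4)
  rows 120-127 [x1,x2,x3,x4=1111]: 11110000  (ones: 4)
Count of 1-rows = 8+8+4+4+8+8+4+4+8+8+4+4+8+8+4+4 = 96

96


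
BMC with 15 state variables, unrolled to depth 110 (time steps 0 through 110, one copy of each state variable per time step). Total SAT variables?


BMC unrolls to depth k, creating one copy of each state var for steps 0..k.
Step count = 110 + 1 = 111 (steps 0 through 110)
Vars per step = 15
Total = 15 * 111 = 1665

1665


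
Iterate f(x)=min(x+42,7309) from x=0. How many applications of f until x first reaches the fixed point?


Step 1: x=0, cap=7309, increment=42
Step 2: x grows by 42 each step until capped at 7309; fixed point is x=7309
Step 3: iterations = ceil(7309/42) = 175

175


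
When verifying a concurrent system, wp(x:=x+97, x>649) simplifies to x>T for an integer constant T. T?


Formula: wp(x:=E, P) = P[E/x] (substitute E for x in postcondition)
Step 1: Postcondition: x>649
Step 2: Substitute x+97 for x: x+97>649
Step 3: Solve for x: x > 649-97 = 552

552


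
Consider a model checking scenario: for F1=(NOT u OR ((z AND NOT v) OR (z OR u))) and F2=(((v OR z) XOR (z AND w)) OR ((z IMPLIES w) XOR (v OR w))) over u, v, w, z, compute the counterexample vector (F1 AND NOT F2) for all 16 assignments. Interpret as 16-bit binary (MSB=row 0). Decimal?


F1 = (NOT u OR ((z AND NOT v) OR (z OR u)))
F2 = (((v OR z) XOR (z AND w)) OR ((z IMPLIES w) XOR (v OR w)))
Counterexample to F1=>F2 is where F1=1 and F2=0.
Evaluate each row (bits = u,v,w,z, MSB first):
  row 0 [0000]: F1=1 F2=1 -> F1&~F2 -> 0
  row 1 [0001]: F1=1 F2=1 -> F1&~F2 -> 0
  row 2 [0010]: F1=1 F2=0 -> F1&~F2 -> 1
  row 3 [0011]: F1=1 F2=0 -> F1&~F2 -> 1
  row 4 [0100]: F1=1 F2=1 -> F1&~F2 -> 0
  row 5 [0101]: F1=1 F2=1 -> F1&~F2 -> 0
  row 6 [0110]: F1=1 F2=1 -> F1&~F2 -> 0
  row 7 [0111]: F1=1 F2=0 -> F1&~F2 -> 1
  row 8 [1000]: F1=1 F2=1 -> F1&~F2 -> 0
  row 9 [1001]: F1=1 F2=1 -> F1&~F2 -> 0
  row 10 [1010]: F1=1 F2=0 -> F1&~F2 -> 1
  row 11 [1011]: F1=1 F2=0 -> F1&~F2 -> 1
  row 12 [1100]: F1=1 F2=1 -> F1&~F2 -> 0
  row 13 [1101]: F1=1 F2=1 -> F1&~F2 -> 0
  row 14 [1110]: F1=1 F2=1 -> F1&~F2 -> 0
  row 15 [1111]: F1=1 F2=0 -> F1&~F2 -> 1
Full result column, 4 rows per line (u,v fixed per line; w,z runs 00..11 left to right):
  rows 0-3 [u,v=00]: 0011  = hex 3
  rows 4-7 [u,v=01]: 0001  = hex 1
  rows 8-11 [u,v=10]: 0011  = hex 3
  rows 12-15 [u,v=11]: 0001  = hex 1
Counterexample vector (row 0 .. row 15) = 0011000100110001
Output column grouped in 4s = 0011 0001 0011 0001 = 0x3131
Convert to decimal digit by digit (value = value*16 + digit):
  3 -> 3
  3*16 + 1 = 49
  49*16 + 3 = 787
  787*16 + 1 = 12593
Decimal = 12593

12593


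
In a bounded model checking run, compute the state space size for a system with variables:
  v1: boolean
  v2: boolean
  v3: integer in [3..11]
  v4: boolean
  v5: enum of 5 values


State space = product of domain sizes of all variables.
Domain sizes:
  v1 (boolean): 2
  v2 (boolean): 2
  v3 (integer in [3..11]): 9
  v4 (boolean): 2
  v5 (enum of 5 values): 5
Product = 2 * 2 * 9 * 2 * 5 = 360

360


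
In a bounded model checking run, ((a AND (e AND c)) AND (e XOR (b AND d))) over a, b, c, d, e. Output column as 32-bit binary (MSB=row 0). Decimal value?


Formula: ((a AND (e AND c)) AND (e XOR (b AND d))) over a, b, c, d, e (32 rows)
Evaluate each row (bits = a,b,c,d,e, MSB first):
  row 0 [00000]: ((0 AND (0 AND 0)) AND (0 XOR (0 AND 0))) -> 0
  row 1 [00001]: ((0 AND (1 AND 0)) AND (1 XOR (0 AND 0))) -> 0
  row 2 [00010]: ((0 AND (0 AND 0)) AND (0 XOR (0 AND 1))) -> 0
  row 3 [00011]: ((0 AND (1 AND 0)) AND (1 XOR (0 AND 1))) -> 0
  row 4 [00100]: ((0 AND (0 AND 1)) AND (0 XOR (0 AND 0))) -> 0
  row 5 [00101]: ((0 AND (1 AND 1)) AND (1 XOR (0 AND 0))) -> 0
  row 6 [00110]: ((0 AND (0 AND 1)) AND (0 XOR (0 AND 1))) -> 0
  row 7 [00111]: ((0 AND (1 AND 1)) AND (1 XOR (0 AND 1))) -> 0
  row 8 [01000]: ((0 AND (0 AND 0)) AND (0 XOR (1 AND 0))) -> 0
  row 9 [01001]: ((0 AND (1 AND 0)) AND (1 XOR (1 AND 0))) -> 0
  row 10 [01010]: ((0 AND (0 AND 0)) AND (0 XOR (1 AND 1))) -> 0
  row 11 [01011]: ((0 AND (1 AND 0)) AND (1 XOR (1 AND 1))) -> 0
  row 12 [01100]: ((0 AND (0 AND 1)) AND (0 XOR (1 AND 0))) -> 0
  row 13 [01101]: ((0 AND (1 AND 1)) AND (1 XOR (1 AND 0))) -> 0
  row 14 [01110]: ((0 AND (0 AND 1)) AND (0 XOR (1 AND 1))) -> 0
  row 15 [01111]: ((0 AND (1 AND 1)) AND (1 XOR (1 AND 1))) -> 0
  row 16 [10000]: ((1 AND (0 AND 0)) AND (0 XOR (0 AND 0))) -> 0
  row 17 [10001]: ((1 AND (1 AND 0)) AND (1 XOR (0 AND 0))) -> 0
  row 18 [10010]: ((1 AND (0 AND 0)) AND (0 XOR (0 AND 1))) -> 0
  row 19 [10011]: ((1 AND (1 AND 0)) AND (1 XOR (0 AND 1))) -> 0
  row 20 [10100]: ((1 AND (0 AND 1)) AND (0 XOR (0 AND 0))) -> 0
  row 21 [10101]: ((1 AND (1 AND 1)) AND (1 XOR (0 AND 0))) -> 1
  row 22 [10110]: ((1 AND (0 AND 1)) AND (0 XOR (0 AND 1))) -> 0
  row 23 [10111]: ((1 AND (1 AND 1)) AND (1 XOR (0 AND 1))) -> 1
  row 24 [11000]: ((1 AND (0 AND 0)) AND (0 XOR (1 AND 0))) -> 0
  row 25 [11001]: ((1 AND (1 AND 0)) AND (1 XOR (1 AND 0))) -> 0
  row 26 [11010]: ((1 AND (0 AND 0)) AND (0 XOR (1 AND 1))) -> 0
  row 27 [11011]: ((1 AND (1 AND 0)) AND (1 XOR (1 AND 1))) -> 0
  row 28 [11100]: ((1 AND (0 AND 1)) AND (0 XOR (1 AND 0))) -> 0
  row 29 [11101]: ((1 AND (1 AND 1)) AND (1 XOR (1 AND 0))) -> 1
  row 30 [11110]: ((1 AND (0 AND 1)) AND (0 XOR (1 AND 1))) -> 0
  row 31 [11111]: ((1 AND (1 AND 1)) AND (1 XOR (1 AND 1))) -> 0
Full result column, 4 rows per line (a,b,c fixed per line; d,e runs 00..11 left to right):
  rows 0-3 [a,b,c=000]: 0000  = hex 0
  rows 4-7 [a,b,c=001]: 0000  = hex 0
  rows 8-11 [a,b,c=010]: 0000  = hex 0
  rows 12-15 [a,b,c=011]: 0000  = hex 0
  rows 16-19 [a,b,c=100]: 0000  = hex 0
  rows 20-23 [a,b,c=101]: 0101  = hex 5
  rows 24-27 [a,b,c=110]: 0000  = hex 0
  rows 28-31 [a,b,c=111]: 0100  = hex 4
Output column (row 0 .. row 31) = 00000000000000000000010100000100
Output column grouped in 4s = 0000 0000 0000 0000 0000 0101 0000 0100 = 0x00000504
Convert to decimal digit by digit (value = value*16 + digit):
  0 -> 0
  0*16 + 0 = 0
  0*16 + 0 = 0
  0*16 + 0 = 0
  0*16 + 0 = 0
  0*16 + 5 = 5
  5*16 + 0 = 80
  80*16 + 4 = 1284
Decimal = 1284

1284


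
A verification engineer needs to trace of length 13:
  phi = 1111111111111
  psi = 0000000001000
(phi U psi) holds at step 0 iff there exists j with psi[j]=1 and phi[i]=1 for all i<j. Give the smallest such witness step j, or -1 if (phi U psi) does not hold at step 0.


(phi U psi) at 0: need smallest j with psi[j]=1 and phi[i]=1 for all i in [0,j).
Scan from step 0:
  step 0: phi=1, psi=0 -> continue
  step 1: phi=1, psi=0 -> continue
  step 2: phi=1, psi=0 -> continue
  step 3: phi=1, psi=0 -> continue
  step 9: psi=1 and phi held for [0,9) -> witness found
Witness step = 9

9


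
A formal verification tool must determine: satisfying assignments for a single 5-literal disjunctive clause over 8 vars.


Step 1: Total=2^8=256
Step 2: Unsat when all 5 false: 2^3=8
Step 3: Sat=256-8=248

248


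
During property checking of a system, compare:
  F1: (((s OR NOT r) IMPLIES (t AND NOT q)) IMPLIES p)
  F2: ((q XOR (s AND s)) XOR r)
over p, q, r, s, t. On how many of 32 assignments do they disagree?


F1 = (((s OR NOT r) IMPLIES (t AND NOT q)) IMPLIES p)
F2 = ((q XOR (s AND s)) XOR r)
Evaluate both on each of 32 rows (bits = p,q,r,s,t):
  row 0 [00000]: F1=1 F2=0 (differ) -> 1
  row 1 [00001]: F1=0 F2=0 -> 0
  row 2 [00010]: F1=1 F2=1 -> 0
  row 3 [00011]: F1=0 F2=1 (differ) -> 1
  row 4 [00100]: F1=0 F2=1 (differ) -> 1
  row 5 [00101]: F1=0 F2=1 (differ) -> 1
  row 6 [00110]: F1=1 F2=0 (differ) -> 1
  row 7 [00111]: F1=0 F2=0 -> 0
  row 8 [01000]: F1=1 F2=1 -> 0
  row 9 [01001]: F1=1 F2=1 -> 0
  row 10 [01010]: F1=1 F2=0 (differ) -> 1
  row 11 [01011]: F1=1 F2=0 (differ) -> 1
  row 12 [01100]: F1=0 F2=0 -> 0
  row 13 [01101]: F1=0 F2=0 -> 0
  row 14 [01110]: F1=1 F2=1 -> 0
  row 15 [01111]: F1=1 F2=1 -> 0
  row 16 [10000]: F1=1 F2=0 (differ) -> 1
  row 17 [10001]: F1=1 F2=0 (differ) -> 1
  row 18 [10010]: F1=1 F2=1 -> 0
  row 19 [10011]: F1=1 F2=1 -> 0
  row 20 [10100]: F1=1 F2=1 -> 0
  row 21 [10101]: F1=1 F2=1 -> 0
  row 22 [10110]: F1=1 F2=0 (differ) -> 1
  row 23 [10111]: F1=1 F2=0 (differ) -> 1
  row 24 [11000]: F1=1 F2=1 -> 0
  row 25 [11001]: F1=1 F2=1 -> 0
  row 26 [11010]: F1=1 F2=0 (differ) -> 1
  row 27 [11011]: F1=1 F2=0 (differ) -> 1
  row 28 [11100]: F1=1 F2=0 (differ) -> 1
  row 29 [11101]: F1=1 F2=0 (differ) -> 1
  row 30 [11110]: F1=1 F2=1 -> 0
  row 31 [11111]: F1=1 F2=1 -> 0
Full result column, 8 rows per line (p,q fixed per line; r,s,t runs 000..111 left to right):
  rows 0-7 [p,q=00]: 10011110  (ones: 5)
  rows 8-15 [p,q=01]: 00110000  (ones: 2)
  rows 16-23 [p,q=10]: 11000011  (ones: 4)
  rows 24-31 [p,q=11]: 00111100  (ones: 4)
Disagreements = 5+2+4+4 = 15

15


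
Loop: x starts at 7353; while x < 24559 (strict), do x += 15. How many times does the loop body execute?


Step 1: x goes from 7353 toward 24559 by 15; the body runs while x<24559, so iterations = ceil((bound-start)/step)
Step 2: Distance=17206
Step 3: ceil(17206/15)=1148

1148


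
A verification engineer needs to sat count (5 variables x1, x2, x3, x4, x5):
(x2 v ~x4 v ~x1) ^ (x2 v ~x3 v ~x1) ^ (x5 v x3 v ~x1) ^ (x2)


CNF with 4 clauses over 5 vars (32 assignments).
An assignment satisfies CNF iff every clause has >=1 true literal.
Check each row (bits = x1,x2,x3,x4,x5; clause T/F shown):
  row 0 [00000]: clauses=TTTF -> 0
  row 1 [00001]: clauses=TTTF -> 0
  row 2 [00010]: clauses=TTTF -> 0
  row 3 [00011]: clauses=TTTF -> 0
  row 4 [00100]: clauses=TTTF -> 0
  row 5 [00101]: clauses=TTTF -> 0
  row 6 [00110]: clauses=TTTF -> 0
  row 7 [00111]: clauses=TTTF -> 0
  row 8 [01000]: clauses=TTTT -> 1
  row 9 [01001]: clauses=TTTT -> 1
  row 10 [01010]: clauses=TTTT -> 1
  row 11 [01011]: clauses=TTTT -> 1
  row 12 [01100]: clauses=TTTT -> 1
  row 13 [01101]: clauses=TTTT -> 1
  row 14 [01110]: clauses=TTTT -> 1
  row 15 [01111]: clauses=TTTT -> 1
  row 16 [10000]: clauses=TTFF -> 0
  row 17 [10001]: clauses=TTTF -> 0
  row 18 [10010]: clauses=FTFF -> 0
  row 19 [10011]: clauses=FTTF -> 0
  row 20 [10100]: clauses=TFTF -> 0
  row 21 [10101]: clauses=TFTF -> 0
  row 22 [10110]: clauses=FFTF -> 0
  row 23 [10111]: clauses=FFTF -> 0
  row 24 [11000]: clauses=TTFT -> 0
  row 25 [11001]: clauses=TTTT -> 1
  row 26 [11010]: clauses=TTFT -> 0
  row 27 [11011]: clauses=TTTT -> 1
  row 28 [11100]: clauses=TTTT -> 1
  row 29 [11101]: clauses=TTTT -> 1
  row 30 [11110]: clauses=TTTT -> 1
  row 31 [11111]: clauses=TTTT -> 1
Full result column, 8 rows per line (x1,x2 fixed per line; x3,x4,x5 runs 000..111 left to right):
  rows 0-7 [x1,x2=00]: 00000000  (ones: 0)
  rows 8-15 [x1,x2=01]: 11111111  (ones: 8)
  rows 16-23 [x1,x2=10]: 00000000  (ones: 0)
  rows 24-31 [x1,x2=11]: 01011111  (ones: 6)
Satisfying assignments = 0+8+0+6 = 14

14


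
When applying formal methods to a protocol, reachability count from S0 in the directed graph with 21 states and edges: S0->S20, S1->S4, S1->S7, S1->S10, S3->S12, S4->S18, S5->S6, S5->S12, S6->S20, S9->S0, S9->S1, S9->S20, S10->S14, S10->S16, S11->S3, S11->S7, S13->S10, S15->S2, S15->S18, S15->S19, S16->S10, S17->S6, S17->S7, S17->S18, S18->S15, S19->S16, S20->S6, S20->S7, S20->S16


BFS from S0:
  layer 0: {S0}
  layer 1: {S20}
  layer 2: {S6, S7, S16}
  layer 3: {S10}
  layer 4: {S14}
Reachable set: {S0, S6, S7, S10, S14, S16, S20}
Count = 7

7


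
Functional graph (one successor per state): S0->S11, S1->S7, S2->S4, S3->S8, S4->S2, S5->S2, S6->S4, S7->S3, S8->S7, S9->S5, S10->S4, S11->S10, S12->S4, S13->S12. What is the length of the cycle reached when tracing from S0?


Trace from S0 until a state repeats:
  S0 -> S11 -> S10 -> S4 -> S2 -> S4
S4 first seen at step 3, revisited at step 5.
Cycle length = 5 - 3 = 2

2


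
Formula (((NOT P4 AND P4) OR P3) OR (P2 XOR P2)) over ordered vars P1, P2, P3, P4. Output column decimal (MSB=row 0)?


Formula: (((NOT P4 AND P4) OR P3) OR (P2 XOR P2)) over P1, P2, P3, P4 (16 rows)
Evaluate each row (bits = P1,P2,P3,P4, MSB first):
  row 0 [0000]: (((NOT 0 AND 0) OR 0) OR (0 XOR 0)) -> 0
  row 1 [0001]: (((NOT 1 AND 1) OR 0) OR (0 XOR 0)) -> 0
  row 2 [0010]: (((NOT 0 AND 0) OR 1) OR (0 XOR 0)) -> 1
  row 3 [0011]: (((NOT 1 AND 1) OR 1) OR (0 XOR 0)) -> 1
  row 4 [0100]: (((NOT 0 AND 0) OR 0) OR (1 XOR 1)) -> 0
  row 5 [0101]: (((NOT 1 AND 1) OR 0) OR (1 XOR 1)) -> 0
  row 6 [0110]: (((NOT 0 AND 0) OR 1) OR (1 XOR 1)) -> 1
  row 7 [0111]: (((NOT 1 AND 1) OR 1) OR (1 XOR 1)) -> 1
  row 8 [1000]: (((NOT 0 AND 0) OR 0) OR (0 XOR 0)) -> 0
  row 9 [1001]: (((NOT 1 AND 1) OR 0) OR (0 XOR 0)) -> 0
  row 10 [1010]: (((NOT 0 AND 0) OR 1) OR (0 XOR 0)) -> 1
  row 11 [1011]: (((NOT 1 AND 1) OR 1) OR (0 XOR 0)) -> 1
  row 12 [1100]: (((NOT 0 AND 0) OR 0) OR (1 XOR 1)) -> 0
  row 13 [1101]: (((NOT 1 AND 1) OR 0) OR (1 XOR 1)) -> 0
  row 14 [1110]: (((NOT 0 AND 0) OR 1) OR (1 XOR 1)) -> 1
  row 15 [1111]: (((NOT 1 AND 1) OR 1) OR (1 XOR 1)) -> 1
Full result column, 4 rows per line (P1,P2 fixed per line; P3,P4 runs 00..11 left to right):
  rows 0-3 [P1,P2=00]: 0011  = hex 3
  rows 4-7 [P1,P2=01]: 0011  = hex 3
  rows 8-11 [P1,P2=10]: 0011  = hex 3
  rows 12-15 [P1,P2=11]: 0011  = hex 3
Output column (row 0 .. row 15) = 0011001100110011
Output column grouped in 4s = 0011 0011 0011 0011 = 0x3333
Convert to decimal digit by digit (value = value*16 + digit):
  3 -> 3
  3*16 + 3 = 51
  51*16 + 3 = 819
  819*16 + 3 = 13107
Decimal = 13107

13107


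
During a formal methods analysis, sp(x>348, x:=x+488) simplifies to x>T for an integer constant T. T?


Formula: sp(P, x:=E) = exists old_x. (x = E[old_x/x]) AND P[old_x/x] (old_x is the value of x before the assignment; eliminate old_x by solving x = E[old_x/x] for old_x)
Step 1: Precondition P: x>348, i.e. old_x > 348
Step 2: Assignment gives x = old_x + 488, so old_x = x - 488
Step 3: Substitute into P: x - 488 > 348
Step 4: Simplify: x > 348+488 = 836

836


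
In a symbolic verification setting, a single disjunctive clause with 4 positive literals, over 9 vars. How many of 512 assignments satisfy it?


Step 1: Total=2^9=512
Step 2: Unsat when all 4 false: 2^5=32
Step 3: Sat=512-32=480

480


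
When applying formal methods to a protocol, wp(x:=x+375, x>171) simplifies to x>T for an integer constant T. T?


Formula: wp(x:=E, P) = P[E/x] (substitute E for x in postcondition)
Step 1: Postcondition: x>171
Step 2: Substitute x+375 for x: x+375>171
Step 3: Solve for x: x > 171-375 = -204

-204


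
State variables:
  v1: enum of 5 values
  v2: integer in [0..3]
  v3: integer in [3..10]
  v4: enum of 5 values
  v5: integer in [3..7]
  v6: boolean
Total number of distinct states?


State space = product of domain sizes of all variables.
Domain sizes:
  v1 (enum of 5 values): 5
  v2 (integer in [0..3]): 4
  v3 (integer in [3..10]): 8
  v4 (enum of 5 values): 5
  v5 (integer in [3..7]): 5
  v6 (boolean): 2
Product = 5 * 4 * 8 * 5 * 5 * 2 = 8000

8000


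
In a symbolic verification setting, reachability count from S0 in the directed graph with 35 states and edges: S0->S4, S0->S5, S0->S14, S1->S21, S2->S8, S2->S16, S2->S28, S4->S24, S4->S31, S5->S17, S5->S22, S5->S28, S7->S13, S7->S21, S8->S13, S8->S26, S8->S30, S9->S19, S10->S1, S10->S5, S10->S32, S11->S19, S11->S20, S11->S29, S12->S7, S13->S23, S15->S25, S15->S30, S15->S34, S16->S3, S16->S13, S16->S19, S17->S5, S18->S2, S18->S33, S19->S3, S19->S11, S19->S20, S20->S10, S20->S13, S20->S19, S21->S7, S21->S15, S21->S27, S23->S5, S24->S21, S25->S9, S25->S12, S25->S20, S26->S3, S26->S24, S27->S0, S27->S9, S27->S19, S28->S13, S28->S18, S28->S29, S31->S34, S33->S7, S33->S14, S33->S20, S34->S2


BFS from S0:
  layer 0: {S0}
  layer 1: {S4, S5, S14}
  layer 2: {S17, S22, S24, S28, S31}
  layer 3: {S13, S18, S21, S29, S34}
  layer 4: {S2, S7, S15, S23, S27, S33}
  layer 5: {S8, S9, S16, S19, S20, S25, S30}
  layer 6: {S3, S10, S11, S12, S26}
  layer 7: {S1, S32}
Reachable set: {S0, S1, S2, S3, S4, S5, S7, S8, S9, S10, S11, S12, S13, S14, S15, S16, S17, S18, S19, S20, S21, S22, S23, S24, S25, S26, S27, S28, S29, S30, S31, S32, S33, S34}
Count = 34

34


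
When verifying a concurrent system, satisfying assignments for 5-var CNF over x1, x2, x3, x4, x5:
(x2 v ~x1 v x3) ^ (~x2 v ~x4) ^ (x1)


CNF with 3 clauses over 5 vars (32 assignments).
An assignment satisfies CNF iff every clause has >=1 true literal.
Check each row (bits = x1,x2,x3,x4,x5; clause T/F shown):
  row 0 [00000]: clauses=TTF -> 0
  row 1 [00001]: clauses=TTF -> 0
  row 2 [00010]: clauses=TTF -> 0
  row 3 [00011]: clauses=TTF -> 0
  row 4 [00100]: clauses=TTF -> 0
  row 5 [00101]: clauses=TTF -> 0
  row 6 [00110]: clauses=TTF -> 0
  row 7 [00111]: clauses=TTF -> 0
  row 8 [01000]: clauses=TTF -> 0
  row 9 [01001]: clauses=TTF -> 0
  row 10 [01010]: clauses=TFF -> 0
  row 11 [01011]: clauses=TFF -> 0
  row 12 [01100]: clauses=TTF -> 0
  row 13 [01101]: clauses=TTF -> 0
  row 14 [01110]: clauses=TFF -> 0
  row 15 [01111]: clauses=TFF -> 0
  row 16 [10000]: clauses=FTT -> 0
  row 17 [10001]: clauses=FTT -> 0
  row 18 [10010]: clauses=FTT -> 0
  row 19 [10011]: clauses=FTT -> 0
  row 20 [10100]: clauses=TTT -> 1
  row 21 [10101]: clauses=TTT -> 1
  row 22 [10110]: clauses=TTT -> 1
  row 23 [10111]: clauses=TTT -> 1
  row 24 [11000]: clauses=TTT -> 1
  row 25 [11001]: clauses=TTT -> 1
  row 26 [11010]: clauses=TFT -> 0
  row 27 [11011]: clauses=TFT -> 0
  row 28 [11100]: clauses=TTT -> 1
  row 29 [11101]: clauses=TTT -> 1
  row 30 [11110]: clauses=TFT -> 0
  row 31 [11111]: clauses=TFT -> 0
Full result column, 8 rows per line (x1,x2 fixed per line; x3,x4,x5 runs 000..111 left to right):
  rows 0-7 [x1,x2=00]: 00000000  (ones: 0)
  rows 8-15 [x1,x2=01]: 00000000  (ones: 0)
  rows 16-23 [x1,x2=10]: 00001111  (ones: 4)
  rows 24-31 [x1,x2=11]: 11001100  (ones: 4)
Satisfying assignments = 0+0+4+4 = 8

8


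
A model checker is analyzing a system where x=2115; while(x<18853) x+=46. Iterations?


Step 1: x goes from 2115 toward 18853 by 46; the body runs while x<18853, so iterations = ceil((bound-start)/step)
Step 2: Distance=16738
Step 3: ceil(16738/46)=364

364


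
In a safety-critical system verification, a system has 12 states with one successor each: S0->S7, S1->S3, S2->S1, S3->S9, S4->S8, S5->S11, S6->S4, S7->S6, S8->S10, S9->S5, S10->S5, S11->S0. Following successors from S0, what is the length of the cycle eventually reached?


Trace from S0 until a state repeats:
  S0 -> S7 -> S6 -> S4 -> S8 -> S10 -> S5 -> S11 -> S0
S0 first seen at step 0, revisited at step 8.
Cycle length = 8 - 0 = 8

8


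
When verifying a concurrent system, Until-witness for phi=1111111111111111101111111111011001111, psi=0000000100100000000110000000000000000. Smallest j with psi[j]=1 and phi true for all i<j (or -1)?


(phi U psi) at 0: need smallest j with psi[j]=1 and phi[i]=1 for all i in [0,j).
Scan from step 0:
  step 0: phi=1, psi=0 -> continue
  step 1: phi=1, psi=0 -> continue
  step 2: phi=1, psi=0 -> continue
  step 3: phi=1, psi=0 -> continue
  step 7: psi=1 and phi held for [0,7) -> witness found
Witness step = 7

7


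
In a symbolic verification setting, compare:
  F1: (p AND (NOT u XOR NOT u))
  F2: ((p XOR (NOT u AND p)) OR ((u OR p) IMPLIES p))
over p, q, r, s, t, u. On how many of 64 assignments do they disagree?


F1 = (p AND (NOT u XOR NOT u))
F2 = ((p XOR (NOT u AND p)) OR ((u OR p) IMPLIES p))
Evaluate both on each of 64 rows (bits = p,q,r,s,t,u):
  row 0 [000000]: F1=0 F2=1 (differ) -> 1
  row 1 [000001]: F1=0 F2=0 -> 0
  row 2 [000010]: F1=0 F2=1 (differ) -> 1
  row 3 [000011]: F1=0 F2=0 -> 0
  row 4 [000100]: F1=0 F2=1 (differ) -> 1
  (every remaining row is evaluated the same way; all 64 results are listed next)
Full result column, 8 rows per line (p,q,r fixed per line; s,t,u runs 000..111 left to right):
  rows 0-7 [p,q,r=000]: 10101010  (ones: 4)
  rows 8-15 [p,q,r=001]: 10101010  (ones: 4)
  rows 16-23 [p,q,r=010]: 10101010  (ones: 4)
  rows 24-31 [p,q,r=011]: 10101010  (ones: 4)
  rows 32-39 [p,q,r=100]: 11111111  (ones: 8)
  rows 40-47 [p,q,r=101]: 11111111  (ones: 8)
  rows 48-55 [p,q,r=110]: 11111111  (ones: 8)
  rows 56-63 [p,q,r=111]: 11111111  (ones: 8)
Disagreements = 4+4+4+4+8+8+8+8 = 48

48


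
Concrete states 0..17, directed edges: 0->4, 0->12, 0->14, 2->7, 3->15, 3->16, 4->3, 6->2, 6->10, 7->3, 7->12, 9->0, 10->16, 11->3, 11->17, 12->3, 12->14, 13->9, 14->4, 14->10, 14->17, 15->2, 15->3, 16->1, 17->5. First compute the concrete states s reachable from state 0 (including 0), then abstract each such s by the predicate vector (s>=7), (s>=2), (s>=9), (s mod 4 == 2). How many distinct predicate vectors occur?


BFS from 0:
Concrete reachable: {0, 1, 2, 3, 4, 5, 7, 10, 12, 14, 15, 16, 17}
Abstract via predicates (s>=7), (s>=2), (s>=9), (s mod 4 == 2):
  (0,0,0,0) <- {0, 1}
  (0,1,0,0) <- {3, 4, 5}
  (0,1,0,1) <- {2}
  (1,1,0,0) <- {7}
  (1,1,1,0) <- {12, 15, 16, 17}
  (1,1,1,1) <- {10, 14}
Distinct abstract states = 6

6


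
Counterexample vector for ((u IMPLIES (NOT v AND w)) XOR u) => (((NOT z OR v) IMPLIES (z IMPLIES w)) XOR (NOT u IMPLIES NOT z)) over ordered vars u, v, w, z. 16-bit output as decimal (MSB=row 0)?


F1 = ((u IMPLIES (NOT v AND w)) XOR u)
F2 = (((NOT z OR v) IMPLIES (z IMPLIES w)) XOR (NOT u IMPLIES NOT z))
Counterexample to F1=>F2 is where F1=1 and F2=0.
Evaluate each row (bits = u,v,w,z, MSB first):
  row 0 [0000]: F1=1 F2=0 -> F1&~F2 -> 1
  row 1 [0001]: F1=1 F2=1 -> F1&~F2 -> 0
  row 2 [0010]: F1=1 F2=0 -> F1&~F2 -> 1
  row 3 [0011]: F1=1 F2=1 -> F1&~F2 -> 0
  row 4 [0100]: F1=1 F2=0 -> F1&~F2 -> 1
  row 5 [0101]: F1=1 F2=0 -> F1&~F2 -> 1
  row 6 [0110]: F1=1 F2=0 -> F1&~F2 -> 1
  row 7 [0111]: F1=1 F2=1 -> F1&~F2 -> 0
  row 8 [1000]: F1=1 F2=0 -> F1&~F2 -> 1
  row 9 [1001]: F1=1 F2=0 -> F1&~F2 -> 1
  row 10 [1010]: F1=0 F2=0 -> F1&~F2 -> 0
  row 11 [1011]: F1=0 F2=0 -> F1&~F2 -> 0
  row 12 [1100]: F1=1 F2=0 -> F1&~F2 -> 1
  row 13 [1101]: F1=1 F2=1 -> F1&~F2 -> 0
  row 14 [1110]: F1=1 F2=0 -> F1&~F2 -> 1
  row 15 [1111]: F1=1 F2=0 -> F1&~F2 -> 1
Full result column, 4 rows per line (u,v fixed per line; w,z runs 00..11 left to right):
  rows 0-3 [u,v=00]: 1010  = hex A
  rows 4-7 [u,v=01]: 1110  = hex E
  rows 8-11 [u,v=10]: 1100  = hex C
  rows 12-15 [u,v=11]: 1011  = hex B
Counterexample vector (row 0 .. row 15) = 1010111011001011
Output column grouped in 4s = 1010 1110 1100 1011 = 0xAECB
Convert to decimal digit by digit (value = value*16 + digit):
  A -> 10
  10*16 + 14 (E) = 174
  174*16 + 12 (C) = 2796
  2796*16 + 11 (B) = 44747
Decimal = 44747

44747


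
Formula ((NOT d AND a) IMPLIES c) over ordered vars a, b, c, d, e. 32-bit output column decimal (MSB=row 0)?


Formula: ((NOT d AND a) IMPLIES c) over a, b, c, d, e (32 rows)
Evaluate each row (bits = a,b,c,d,e, MSB first):
  row 0 [00000]: ((NOT 0 AND 0) IMPLIES 0) -> 1
  row 1 [00001]: ((NOT 0 AND 0) IMPLIES 0) -> 1
  row 2 [00010]: ((NOT 1 AND 0) IMPLIES 0) -> 1
  row 3 [00011]: ((NOT 1 AND 0) IMPLIES 0) -> 1
  row 4 [00100]: ((NOT 0 AND 0) IMPLIES 1) -> 1
  row 5 [00101]: ((NOT 0 AND 0) IMPLIES 1) -> 1
  row 6 [00110]: ((NOT 1 AND 0) IMPLIES 1) -> 1
  row 7 [00111]: ((NOT 1 AND 0) IMPLIES 1) -> 1
  row 8 [01000]: ((NOT 0 AND 0) IMPLIES 0) -> 1
  row 9 [01001]: ((NOT 0 AND 0) IMPLIES 0) -> 1
  row 10 [01010]: ((NOT 1 AND 0) IMPLIES 0) -> 1
  row 11 [01011]: ((NOT 1 AND 0) IMPLIES 0) -> 1
  row 12 [01100]: ((NOT 0 AND 0) IMPLIES 1) -> 1
  row 13 [01101]: ((NOT 0 AND 0) IMPLIES 1) -> 1
  row 14 [01110]: ((NOT 1 AND 0) IMPLIES 1) -> 1
  row 15 [01111]: ((NOT 1 AND 0) IMPLIES 1) -> 1
  row 16 [10000]: ((NOT 0 AND 1) IMPLIES 0) -> 0
  row 17 [10001]: ((NOT 0 AND 1) IMPLIES 0) -> 0
  row 18 [10010]: ((NOT 1 AND 1) IMPLIES 0) -> 1
  row 19 [10011]: ((NOT 1 AND 1) IMPLIES 0) -> 1
  row 20 [10100]: ((NOT 0 AND 1) IMPLIES 1) -> 1
  row 21 [10101]: ((NOT 0 AND 1) IMPLIES 1) -> 1
  row 22 [10110]: ((NOT 1 AND 1) IMPLIES 1) -> 1
  row 23 [10111]: ((NOT 1 AND 1) IMPLIES 1) -> 1
  row 24 [11000]: ((NOT 0 AND 1) IMPLIES 0) -> 0
  row 25 [11001]: ((NOT 0 AND 1) IMPLIES 0) -> 0
  row 26 [11010]: ((NOT 1 AND 1) IMPLIES 0) -> 1
  row 27 [11011]: ((NOT 1 AND 1) IMPLIES 0) -> 1
  row 28 [11100]: ((NOT 0 AND 1) IMPLIES 1) -> 1
  row 29 [11101]: ((NOT 0 AND 1) IMPLIES 1) -> 1
  row 30 [11110]: ((NOT 1 AND 1) IMPLIES 1) -> 1
  row 31 [11111]: ((NOT 1 AND 1) IMPLIES 1) -> 1
Full result column, 4 rows per line (a,b,c fixed per line; d,e runs 00..11 left to right):
  rows 0-3 [a,b,c=000]: 1111  = hex F
  rows 4-7 [a,b,c=001]: 1111  = hex F
  rows 8-11 [a,b,c=010]: 1111  = hex F
  rows 12-15 [a,b,c=011]: 1111  = hex F
  rows 16-19 [a,b,c=100]: 0011  = hex 3
  rows 20-23 [a,b,c=101]: 1111  = hex F
  rows 24-27 [a,b,c=110]: 0011  = hex 3
  rows 28-31 [a,b,c=111]: 1111  = hex F
Output column (row 0 .. row 31) = 11111111111111110011111100111111
Output column grouped in 4s = 1111 1111 1111 1111 0011 1111 0011 1111 = 0xFFFF3F3F
Convert to decimal digit by digit (value = value*16 + digit):
  F -> 15
  15*16 + 15 (F) = 255
  255*16 + 15 (F) = 4095
  4095*16 + 15 (F) = 65535
  65535*16 + 3 = 1048563
  1048563*16 + 15 (F) = 16777023
  16777023*16 + 3 = 268432371
  268432371*16 + 15 (F) = 4294917951
Decimal = 4294917951

4294917951
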